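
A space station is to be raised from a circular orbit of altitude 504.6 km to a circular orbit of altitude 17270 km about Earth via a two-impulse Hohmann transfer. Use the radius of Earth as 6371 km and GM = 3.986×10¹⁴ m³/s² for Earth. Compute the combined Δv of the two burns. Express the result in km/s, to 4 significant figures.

Δv_total ≈ 3.213 km/s

r₁ = 6371 + 504.6 = 6875.6 km = 6.8756×10⁶ m.
r₂ = 6371 + 17270 = 23641 km = 2.3641×10⁷ m.
Transfer ellipse a_t = (r₁ + r₂)/2 = 1.526×10⁷ m.
At r₁: circular v_c1 = √(μ/r₁) = 7614 m/s; transfer-perigee v_p = √[μ(2/r₁ − 1/a_t)] = 9477 m/s.
Δv₁ = v_p − v_c1 = 1863 m/s.
At r₂: circular v_c2 = √(μ/r₂) = 4106 m/s; transfer-apogee v_a = √[μ(2/r₂ − 1/a_t)] = 2756 m/s.
Δv₂ = v_c2 − v_a = 1350 m/s.
Total Δv = Δv₁ + Δv₂ = 3213 m/s = 3.213 km/s.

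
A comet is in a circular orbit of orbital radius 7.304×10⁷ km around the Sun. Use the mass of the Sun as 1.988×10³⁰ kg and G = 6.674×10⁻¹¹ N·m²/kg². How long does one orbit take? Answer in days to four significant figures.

T ≈ 124.6 days

μ = GM = 6.674×10⁻¹¹ × 1.988×10³⁰ = 1.327×10²⁰ m³/s².
r = 7.304×10⁷ km = 7.304×10¹⁰ m.
Kepler's third law: T = 2π√(r³/μ) = 2π√((7.304×10¹⁰)³ / 1.327×10²⁰).
r³/μ = 2.937×10¹² s², so T = 2π × 1.714×10⁶ = 1.077×10⁷ s.
Converting: 1.077×10⁷ s ÷ 86400 = 124.6 days.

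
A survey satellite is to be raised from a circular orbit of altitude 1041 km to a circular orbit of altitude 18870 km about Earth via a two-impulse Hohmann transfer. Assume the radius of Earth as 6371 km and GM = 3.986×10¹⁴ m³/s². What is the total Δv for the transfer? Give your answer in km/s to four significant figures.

r₁ = 6371 + 1041 = 7412.0 km = 7.4120×10⁶ m.
r₂ = 6371 + 18870 = 25241 km = 2.5241×10⁷ m.
Transfer ellipse a_t = (r₁ + r₂)/2 = 1.633×10⁷ m.
At r₁: circular v_c1 = √(μ/r₁) = 7333 m/s; transfer-perigee v_p = √[μ(2/r₁ − 1/a_t)] = 9118 m/s.
Δv₁ = v_p − v_c1 = 1785 m/s.
At r₂: circular v_c2 = √(μ/r₂) = 3974 m/s; transfer-apogee v_a = √[μ(2/r₂ − 1/a_t)] = 2678 m/s.
Δv₂ = v_c2 − v_a = 1296 m/s.
Total Δv = Δv₁ + Δv₂ = 3081 m/s = 3.081 km/s.

Δv_total ≈ 3.081 km/s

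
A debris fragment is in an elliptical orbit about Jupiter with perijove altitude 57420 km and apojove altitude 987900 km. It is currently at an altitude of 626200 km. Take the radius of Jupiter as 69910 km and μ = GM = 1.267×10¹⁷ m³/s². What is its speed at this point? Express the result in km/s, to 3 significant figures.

r_p = 69910 + 57420 = 127330 km = 1.2733×10⁸ m.
r_a = 69910 + 987900 = 1057800 km = 1.0578×10⁹ m.
r = 69910 + 626200 = 6.9611×10⁵ km = 6.961×10⁸ m.
Semi-major axis a = (r_p + r_a)/2 = 5.9257×10⁵ km = 5.926×10⁸ m.
Vis-viva: v² = μ(2/r − 1/a) = 1.267×10¹⁷ × (2.873×10⁻⁹ − 1.688×10⁻⁹) = 1.502×10⁸ m²/s².
v = 12260 m/s = 12.26 km/s.

v ≈ 12.3 km/s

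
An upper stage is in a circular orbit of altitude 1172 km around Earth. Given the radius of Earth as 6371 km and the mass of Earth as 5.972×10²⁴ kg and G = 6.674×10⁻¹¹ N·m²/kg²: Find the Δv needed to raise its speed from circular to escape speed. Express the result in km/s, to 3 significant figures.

μ = GM = 6.674×10⁻¹¹ × 5.972×10²⁴ = 3.986×10¹⁴ m³/s².
r = 6371 + 1172 = 7543.0 km = 7.5430×10⁶ m.
Circular speed v_c = √(μ/r) = 7269 m/s.
Escape speed v_esc = √(2μ/r) = √2 × v_c = 10280 m/s.
Δv = v_esc − v_c = 3011 m/s = 3.011 km/s.

Δv ≈ 3.01 km/s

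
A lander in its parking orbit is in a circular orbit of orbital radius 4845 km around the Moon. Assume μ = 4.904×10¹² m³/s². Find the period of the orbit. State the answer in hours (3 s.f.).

r = 4845 km = 4.845×10⁶ m.
Kepler's third law: T = 2π√(r³/μ) = 2π√((4.845×10⁶)³ / 4.904×10¹²).
r³/μ = 2.319×10⁷ s², so T = 2π × 4.816×10³ = 3.026×10⁴ s.
Converting: 3.026×10⁴ s ÷ 3600 = 8.405 hours.

T ≈ 8.41 hours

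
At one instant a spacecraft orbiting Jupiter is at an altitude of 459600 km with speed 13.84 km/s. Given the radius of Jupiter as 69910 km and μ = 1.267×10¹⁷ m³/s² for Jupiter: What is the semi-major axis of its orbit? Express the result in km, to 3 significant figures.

r = 69910 + 459600 = 5.2951×10⁵ km = 5.295×10⁸ m.
Vis-viva rearranged: 1/a = 2/r − v²/μ = 3.777×10⁻⁹ − 1.512×10⁻⁹ = 2.265×10⁻⁹ m⁻¹.
a = 4.414×10⁸ m = 4.4145×10⁵ km.

a ≈ 4.41×10⁵ km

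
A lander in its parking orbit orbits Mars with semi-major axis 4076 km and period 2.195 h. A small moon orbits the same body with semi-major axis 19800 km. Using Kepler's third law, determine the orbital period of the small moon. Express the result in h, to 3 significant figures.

Kepler's third law: T² ∝ a³, so T₂ = T₁ (a₂/a₁)^(3/2).
a₂/a₁ = 4.858, (a₂/a₁)^(3/2) = 10.71.
T₂ = 2.195 × 10.71 = 23.50 h.

T₂ ≈ 23.5 h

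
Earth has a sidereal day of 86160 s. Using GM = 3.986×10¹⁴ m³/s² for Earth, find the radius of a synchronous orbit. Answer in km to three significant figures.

A synchronous orbit has period T, so by Kepler's third law a = (μT²/4π²)^(1/3).
μT²/4π² = 3.986×10¹⁴ × (8.616×10⁴)² / 39.48 = 7.495×10²² m³.
a = 4.216×10⁷ m = 42163 km.

r_sync ≈ 42200 km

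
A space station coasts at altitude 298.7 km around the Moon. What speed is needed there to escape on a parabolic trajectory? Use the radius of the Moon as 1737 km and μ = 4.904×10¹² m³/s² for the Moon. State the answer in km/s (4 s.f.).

v_esc ≈ 2.195 km/s

r = 1737 + 298.7 = 2035.7 km = 2.0357×10⁶ m.
Escape speed v_esc = √(2μ/r) = √(2 × 4.904×10¹² / 2.036×10⁶) = √(4.818×10⁶) = 2195 m/s.
= 2.195 km/s.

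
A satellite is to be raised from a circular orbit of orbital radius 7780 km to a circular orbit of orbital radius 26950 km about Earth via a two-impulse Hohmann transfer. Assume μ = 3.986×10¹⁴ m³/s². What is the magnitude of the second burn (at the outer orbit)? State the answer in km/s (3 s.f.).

Δv ≈ 1.27 km/s

r₁ = 7780 km = 7.780×10⁶ m.
r₂ = 26950 km = 2.695×10⁷ m.
Transfer ellipse a_t = (r₁ + r₂)/2 = 1.736×10⁷ m.
At r₁: circular v_c1 = √(μ/r₁) = 7158 m/s; transfer-perigee v_p = √[μ(2/r₁ − 1/a_t)] = 8917 m/s.
At r₂: circular v_c2 = √(μ/r₂) = 3846 m/s; transfer-apogee v_a = √[μ(2/r₂ − 1/a_t)] = 2574 m/s.
Δv₂ = v_c2 − v_a = 1272 m/s.
= 1.272 km/s.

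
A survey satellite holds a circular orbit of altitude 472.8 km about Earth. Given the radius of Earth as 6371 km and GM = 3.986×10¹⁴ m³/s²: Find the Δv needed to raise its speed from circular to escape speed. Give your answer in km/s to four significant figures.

r = 6371 + 472.8 = 6843.8 km = 6.8438×10⁶ m.
Circular speed v_c = √(μ/r) = 7632 m/s.
Escape speed v_esc = √(2μ/r) = √2 × v_c = 10790 m/s.
Δv = v_esc − v_c = 3161 m/s = 3.161 km/s.

Δv ≈ 3.161 km/s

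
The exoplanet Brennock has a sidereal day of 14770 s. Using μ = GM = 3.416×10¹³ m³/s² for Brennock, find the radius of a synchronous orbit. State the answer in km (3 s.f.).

r_sync ≈ 5740 km

A synchronous orbit has period T, so by Kepler's third law a = (μT²/4π²)^(1/3).
μT²/4π² = 3.416×10¹³ × (1.477×10⁴)² / 39.48 = 1.888×10²⁰ m³.
a = 5.736×10⁶ m = 5736.4 km.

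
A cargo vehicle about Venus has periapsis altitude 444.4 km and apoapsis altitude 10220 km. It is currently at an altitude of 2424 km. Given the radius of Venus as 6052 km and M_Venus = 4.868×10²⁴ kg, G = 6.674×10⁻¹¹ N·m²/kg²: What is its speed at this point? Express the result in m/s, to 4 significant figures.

v ≈ 6937 m/s

μ = GM = 6.674×10⁻¹¹ × 4.868×10²⁴ = 3.249×10¹⁴ m³/s².
r_p = 6052 + 444.4 = 6496.4 km = 6.4964×10⁶ m.
r_a = 6052 + 10220 = 16272 km = 1.6272×10⁷ m.
r = 6052 + 2424 = 8476.0 km = 8.476×10⁶ m.
Semi-major axis a = (r_p + r_a)/2 = 11384 km = 1.138×10⁷ m.
Vis-viva: v² = μ(2/r − 1/a) = 3.249×10¹⁴ × (2.360×10⁻⁷ − 8.784×10⁻⁸) = 4.812×10⁷ m²/s².
v = 6937 m/s.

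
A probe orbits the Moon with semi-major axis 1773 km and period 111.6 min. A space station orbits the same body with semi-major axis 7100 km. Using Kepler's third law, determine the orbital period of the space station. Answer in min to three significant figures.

T₂ ≈ 894 min

Kepler's third law: T² ∝ a³, so T₂ = T₁ (a₂/a₁)^(3/2).
a₂/a₁ = 4.005, (a₂/a₁)^(3/2) = 8.014.
T₂ = 111.6 × 8.014 = 894.3 min.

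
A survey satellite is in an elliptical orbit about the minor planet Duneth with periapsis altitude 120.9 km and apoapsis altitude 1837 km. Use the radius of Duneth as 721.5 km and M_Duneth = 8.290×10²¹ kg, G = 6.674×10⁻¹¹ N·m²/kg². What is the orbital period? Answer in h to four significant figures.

μ = GM = 6.674×10⁻¹¹ × 8.290×10²¹ = 5.533×10¹¹ m³/s².
r_p = 721.5 + 120.9 = 842.40 km = 8.4240×10⁵ m.
r_a = 721.5 + 1837 = 2558.5 km = 2.5585×10⁶ m.
Semi-major axis a = (r_p + r_a)/2 = (842.40 + 2558.5)/2 = 1700.5 km = 1.700×10⁶ m.
By Kepler's third law T = 2π√(a³/μ) = 2π × 2.981×10³ = 1.873×10⁴ s.
= 5.203 h.

T ≈ 5.203 h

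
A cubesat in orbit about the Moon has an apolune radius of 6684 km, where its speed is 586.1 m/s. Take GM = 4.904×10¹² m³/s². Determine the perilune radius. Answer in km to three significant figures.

perilune radius ≈ 2040 km

r_a = 6.684×10⁶ m.
Specific energy ε = v²/2 − μ/r = -5.619×10⁵ J/kg, so a = −μ/(2ε) = 4.363×10⁶ m.
The apsides satisfy r_p + r_a = 2a, so the perilune radius is 2a − r_a = 2.043×10⁶ m = 2043.0 km.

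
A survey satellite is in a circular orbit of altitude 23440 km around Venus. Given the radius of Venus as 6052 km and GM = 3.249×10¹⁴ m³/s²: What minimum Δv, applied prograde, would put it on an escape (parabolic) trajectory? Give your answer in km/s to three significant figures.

Δv ≈ 1.37 km/s

r = 6052 + 23440 = 29492 km = 2.9492×10⁷ m.
Circular speed v_c = √(μ/r) = 3319 m/s.
Escape speed v_esc = √(2μ/r) = √2 × v_c = 4694 m/s.
Δv = v_esc − v_c = 1375 m/s = 1.375 km/s.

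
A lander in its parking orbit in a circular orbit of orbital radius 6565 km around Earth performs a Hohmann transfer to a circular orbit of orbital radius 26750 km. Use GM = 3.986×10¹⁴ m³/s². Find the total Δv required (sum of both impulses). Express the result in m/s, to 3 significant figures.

Δv_total ≈ 3520 m/s

r₁ = 6565 km = 6.565×10⁶ m.
r₂ = 26750 km = 2.675×10⁷ m.
Transfer ellipse a_t = (r₁ + r₂)/2 = 1.666×10⁷ m.
At r₁: circular v_c1 = √(μ/r₁) = 7792 m/s; transfer-perigee v_p = √[μ(2/r₁ − 1/a_t)] = 9874 m/s.
Δv₁ = v_p − v_c1 = 2082 m/s.
At r₂: circular v_c2 = √(μ/r₂) = 3860 m/s; transfer-apogee v_a = √[μ(2/r₂ − 1/a_t)] = 2423 m/s.
Δv₂ = v_c2 − v_a = 1437 m/s.
Total Δv = Δv₁ + Δv₂ = 3519 m/s.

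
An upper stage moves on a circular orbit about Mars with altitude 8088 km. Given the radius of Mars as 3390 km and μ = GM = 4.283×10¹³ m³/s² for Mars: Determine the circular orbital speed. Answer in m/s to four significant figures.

r = 3390 + 8088 = 11478 km = 1.1478×10⁷ m.
For a circular orbit v = √(μ/r) = √(4.283×10¹³ / 1.148×10⁷) = √(3.731×10⁶) = 1932 m/s.

v ≈ 1932 m/s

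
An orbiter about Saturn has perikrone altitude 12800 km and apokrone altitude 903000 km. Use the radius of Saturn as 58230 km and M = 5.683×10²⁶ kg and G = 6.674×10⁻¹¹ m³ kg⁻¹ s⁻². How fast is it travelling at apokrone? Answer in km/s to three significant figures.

v ≈ 2.33 km/s

μ = GM = 6.674×10⁻¹¹ × 5.683×10²⁶ = 3.793×10¹⁶ m³/s².
r_p = 58230 + 12800 = 71030 km = 7.1030×10⁷ m.
r_a = 58230 + 903000 = 961230 km = 9.6123×10⁸ m.
Semi-major axis a = (r_p + r_a)/2 = 5.1613×10⁵ km = 5.161×10⁸ m.
Vis-viva: v² = μ(2/r − 1/a) = 3.793×10¹⁶ × (2.081×10⁻⁹ − 1.937×10⁻⁹) = 5.430×10⁶ m²/s².
v = 2330 m/s = 2.330 km/s.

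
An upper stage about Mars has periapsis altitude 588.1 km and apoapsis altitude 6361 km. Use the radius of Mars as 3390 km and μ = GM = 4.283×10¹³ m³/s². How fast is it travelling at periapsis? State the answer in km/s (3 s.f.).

v ≈ 3.91 km/s

r_p = 3390 + 588.1 = 3978.1 km = 3.9781×10⁶ m.
r_a = 3390 + 6361 = 9751.0 km = 9.7510×10⁶ m.
Semi-major axis a = (r_p + r_a)/2 = 6864.6 km = 6.865×10⁶ m.
Vis-viva: v² = μ(2/r − 1/a) = 4.283×10¹³ × (5.028×10⁻⁷ − 1.457×10⁻⁷) = 1.529×10⁷ m²/s².
v = 3911 m/s = 3.911 km/s.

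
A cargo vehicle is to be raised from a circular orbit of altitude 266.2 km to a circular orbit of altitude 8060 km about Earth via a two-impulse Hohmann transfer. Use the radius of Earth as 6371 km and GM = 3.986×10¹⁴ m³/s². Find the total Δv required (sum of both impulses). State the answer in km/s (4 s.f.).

Δv_total ≈ 2.405 km/s

r₁ = 6371 + 266.2 = 6637.2 km = 6.6372×10⁶ m.
r₂ = 6371 + 8060 = 14431 km = 1.4431×10⁷ m.
Transfer ellipse a_t = (r₁ + r₂)/2 = 1.053×10⁷ m.
At r₁: circular v_c1 = √(μ/r₁) = 7750 m/s; transfer-perigee v_p = √[μ(2/r₁ − 1/a_t)] = 9070 m/s.
Δv₁ = v_p − v_c1 = 1321 m/s.
At r₂: circular v_c2 = √(μ/r₂) = 5256 m/s; transfer-apogee v_a = √[μ(2/r₂ − 1/a_t)] = 4172 m/s.
Δv₂ = v_c2 − v_a = 1084 m/s.
Total Δv = Δv₁ + Δv₂ = 2405 m/s = 2.405 km/s.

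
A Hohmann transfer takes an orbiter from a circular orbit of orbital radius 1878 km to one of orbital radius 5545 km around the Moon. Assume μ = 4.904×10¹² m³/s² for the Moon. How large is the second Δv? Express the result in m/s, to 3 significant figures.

Δv ≈ 271 m/s

r₁ = 1878 km = 1.878×10⁶ m.
r₂ = 5545 km = 5.545×10⁶ m.
Transfer ellipse a_t = (r₁ + r₂)/2 = 3.712×10⁶ m.
At r₁: circular v_c1 = √(μ/r₁) = 1616 m/s; transfer-perilune v_p = √[μ(2/r₁ − 1/a_t)] = 1975 m/s.
At r₂: circular v_c2 = √(μ/r₂) = 940.4 m/s; transfer-apolune v_a = √[μ(2/r₂ − 1/a_t)] = 669.0 m/s.
Δv₂ = v_c2 − v_a = 271.5 m/s.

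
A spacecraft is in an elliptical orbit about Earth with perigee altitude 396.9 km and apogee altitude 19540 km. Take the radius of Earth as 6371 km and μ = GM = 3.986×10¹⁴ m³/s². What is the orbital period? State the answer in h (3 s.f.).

r_p = 6371 + 396.9 = 6767.9 km = 6.7679×10⁶ m.
r_a = 6371 + 19540 = 25911 km = 2.5911×10⁷ m.
Semi-major axis a = (r_p + r_a)/2 = (6767.9 + 25911)/2 = 16339 km = 1.634×10⁷ m.
By Kepler's third law T = 2π√(a³/μ) = 2π × 3.308×10³ = 2.079×10⁴ s.
= 5.774 h.

T ≈ 5.77 h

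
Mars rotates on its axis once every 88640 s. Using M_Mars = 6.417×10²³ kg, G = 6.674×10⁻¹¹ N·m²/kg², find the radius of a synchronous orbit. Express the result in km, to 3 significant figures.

r_sync ≈ 20400 km

μ = GM = 6.674×10⁻¹¹ × 6.417×10²³ = 4.283×10¹³ m³/s².
A synchronous orbit has period T, so by Kepler's third law a = (μT²/4π²)^(1/3).
μT²/4π² = 4.283×10¹³ × (8.864×10⁴)² / 39.48 = 8.524×10²¹ m³.
a = 2.043×10⁷ m = 20427 km.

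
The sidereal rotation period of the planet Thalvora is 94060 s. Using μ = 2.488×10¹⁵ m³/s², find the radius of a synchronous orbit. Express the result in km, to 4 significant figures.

r_sync ≈ 82310 km

A synchronous orbit has period T, so by Kepler's third law a = (μT²/4π²)^(1/3).
μT²/4π² = 2.488×10¹⁵ × (9.406×10⁴)² / 39.48 = 5.576×10²³ m³.
a = 8.231×10⁷ m = 82306 km.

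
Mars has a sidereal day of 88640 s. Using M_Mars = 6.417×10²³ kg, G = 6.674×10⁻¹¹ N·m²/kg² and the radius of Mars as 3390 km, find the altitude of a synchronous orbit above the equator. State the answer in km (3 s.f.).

μ = GM = 6.674×10⁻¹¹ × 6.417×10²³ = 4.283×10¹³ m³/s².
A synchronous orbit has period T, so by Kepler's third law a = (μT²/4π²)^(1/3).
μT²/4π² = 4.283×10¹³ × (8.864×10⁴)² / 39.48 = 8.524×10²¹ m³.
a = 2.043×10⁷ m = 20427 km.
Altitude h = a − R = 20427 − 3390 = 17037 km.

h_sync ≈ 17000 km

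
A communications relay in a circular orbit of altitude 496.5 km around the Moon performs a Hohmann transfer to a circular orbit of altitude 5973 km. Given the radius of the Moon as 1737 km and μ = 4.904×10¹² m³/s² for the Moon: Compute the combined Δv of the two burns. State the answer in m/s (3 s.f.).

r₁ = 1737 + 496.5 = 2233.5 km = 2.2335×10⁶ m.
r₂ = 1737 + 5973 = 7710.0 km = 7.7100×10⁶ m.
Transfer ellipse a_t = (r₁ + r₂)/2 = 4.972×10⁶ m.
At r₁: circular v_c1 = √(μ/r₁) = 1482 m/s; transfer-perilune v_p = √[μ(2/r₁ − 1/a_t)] = 1845 m/s.
Δv₁ = v_p − v_c1 = 363.5 m/s.
At r₂: circular v_c2 = √(μ/r₂) = 797.5 m/s; transfer-apolune v_a = √[μ(2/r₂ − 1/a_t)] = 534.5 m/s.
Δv₂ = v_c2 − v_a = 263.0 m/s.
Total Δv = Δv₁ + Δv₂ = 626.5 m/s.

Δv_total ≈ 626 m/s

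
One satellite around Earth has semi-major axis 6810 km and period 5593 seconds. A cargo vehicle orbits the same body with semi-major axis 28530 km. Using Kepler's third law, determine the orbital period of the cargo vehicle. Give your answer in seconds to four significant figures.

T₂ ≈ 47960 seconds

Kepler's third law: T² ∝ a³, so T₂ = T₁ (a₂/a₁)^(3/2).
a₂/a₁ = 4.189, (a₂/a₁)^(3/2) = 8.575.
T₂ = 5593 × 8.575 = 47960 seconds.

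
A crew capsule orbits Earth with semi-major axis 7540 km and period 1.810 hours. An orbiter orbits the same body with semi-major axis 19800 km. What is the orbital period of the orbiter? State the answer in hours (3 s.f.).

Kepler's third law: T² ∝ a³, so T₂ = T₁ (a₂/a₁)^(3/2).
a₂/a₁ = 2.626, (a₂/a₁)^(3/2) = 4.255.
T₂ = 1.810 × 4.255 = 7.702 hours.

T₂ ≈ 7.70 hours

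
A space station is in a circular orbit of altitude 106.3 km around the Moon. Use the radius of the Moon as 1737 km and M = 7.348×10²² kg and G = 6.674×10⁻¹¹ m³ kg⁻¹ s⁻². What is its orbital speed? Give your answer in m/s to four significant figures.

v ≈ 1631 m/s

μ = GM = 6.674×10⁻¹¹ × 7.348×10²² = 4.904×10¹² m³/s².
r = 1737 + 106.3 = 1843.3 km = 1.8433×10⁶ m.
For a circular orbit v = √(μ/r) = √(4.904×10¹² / 1.843×10⁶) = √(2.660×10⁶) = 1631 m/s.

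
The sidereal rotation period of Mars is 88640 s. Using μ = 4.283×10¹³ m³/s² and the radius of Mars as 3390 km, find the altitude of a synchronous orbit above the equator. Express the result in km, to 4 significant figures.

A synchronous orbit has period T, so by Kepler's third law a = (μT²/4π²)^(1/3).
μT²/4π² = 4.283×10¹³ × (8.864×10⁴)² / 39.48 = 8.524×10²¹ m³.
a = 2.043×10⁷ m = 20428 km.
Altitude h = a − R = 20428 − 3390 = 17038 km.

h_sync ≈ 17040 km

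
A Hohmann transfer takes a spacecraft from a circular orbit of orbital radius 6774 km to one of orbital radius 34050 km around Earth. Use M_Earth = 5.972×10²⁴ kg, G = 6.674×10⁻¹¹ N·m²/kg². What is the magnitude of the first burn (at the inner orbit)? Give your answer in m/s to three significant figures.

μ = GM = 6.674×10⁻¹¹ × 5.972×10²⁴ = 3.986×10¹⁴ m³/s².
r₁ = 6774 km = 6.774×10⁶ m.
r₂ = 34050 km = 3.405×10⁷ m.
Transfer ellipse a_t = (r₁ + r₂)/2 = 2.041×10⁷ m.
At r₁: circular v_c1 = √(μ/r₁) = 7671 m/s; transfer-perigee v_p = √[μ(2/r₁ − 1/a_t)] = 9907 m/s.
Δv₁ = v_p − v_c1 = 2236 m/s.

Δv ≈ 2240 m/s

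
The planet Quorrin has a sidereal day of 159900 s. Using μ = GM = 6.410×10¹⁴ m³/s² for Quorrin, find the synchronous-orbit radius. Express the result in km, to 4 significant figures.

r_sync ≈ 74600 km

A synchronous orbit has period T, so by Kepler's third law a = (μT²/4π²)^(1/3).
μT²/4π² = 6.410×10¹⁴ × (1.599×10⁵)² / 39.48 = 4.151×10²³ m³.
a = 7.460×10⁷ m = 74599 km.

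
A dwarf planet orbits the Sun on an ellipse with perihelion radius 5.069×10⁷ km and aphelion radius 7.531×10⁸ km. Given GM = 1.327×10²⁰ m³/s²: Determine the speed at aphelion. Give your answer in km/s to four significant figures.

Semi-major axis a = (r_p + r_a)/2 = 4.0190×10⁸ km = 4.019×10¹¹ m.
Vis-viva: v² = μ(2/r − 1/a) = 1.327×10²⁰ × (2.656×10⁻¹² − 2.488×10⁻¹²) = 2.222×10⁷ m²/s².
v = 4714 m/s = 4.714 km/s.

v ≈ 4.714 km/s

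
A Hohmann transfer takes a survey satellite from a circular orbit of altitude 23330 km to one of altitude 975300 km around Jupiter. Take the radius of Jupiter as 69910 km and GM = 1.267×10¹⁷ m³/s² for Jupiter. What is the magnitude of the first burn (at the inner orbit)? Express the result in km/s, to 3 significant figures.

r₁ = 69910 + 23330 = 93240 km = 9.3240×10⁷ m.
r₂ = 69910 + 975300 = 1045200 km = 1.0452×10⁹ m.
Transfer ellipse a_t = (r₁ + r₂)/2 = 5.692×10⁸ m.
At r₁: circular v_c1 = √(μ/r₁) = 36860 m/s; transfer-perijove v_p = √[μ(2/r₁ − 1/a_t)] = 49950 m/s.
Δv₁ = v_p − v_c1 = 13090 m/s.
= 13.09 km/s.

Δv ≈ 13.1 km/s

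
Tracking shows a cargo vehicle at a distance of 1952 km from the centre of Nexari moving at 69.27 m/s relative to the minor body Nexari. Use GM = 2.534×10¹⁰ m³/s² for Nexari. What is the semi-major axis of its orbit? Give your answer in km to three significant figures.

r = 1.952×10⁶ m.
Specific orbital energy ε = v²/2 − μ/r = (69.27)²/2 − 2.534×10¹⁰/1.952×10⁶ = -1.058×10⁴ J/kg.
Since ε = −μ/(2a), a = −μ/(2ε) = 1.197×10⁶ m = 1197.3 km.

a ≈ 1200 km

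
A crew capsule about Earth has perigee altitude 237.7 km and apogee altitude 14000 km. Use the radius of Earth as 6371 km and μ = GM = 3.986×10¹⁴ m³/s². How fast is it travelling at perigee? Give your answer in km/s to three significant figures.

r_p = 6371 + 237.7 = 6608.7 km = 6.6087×10⁶ m.
r_a = 6371 + 14000 = 20371 km = 2.0371×10⁷ m.
Semi-major axis a = (r_p + r_a)/2 = 13490 km = 1.349×10⁷ m.
Vis-viva: v² = μ(2/r − 1/a) = 3.986×10¹⁴ × (3.026×10⁻⁷ − 7.413×10⁻⁸) = 9.108×10⁷ m²/s².
v = 9544 m/s = 9.544 km/s.

v ≈ 9.54 km/s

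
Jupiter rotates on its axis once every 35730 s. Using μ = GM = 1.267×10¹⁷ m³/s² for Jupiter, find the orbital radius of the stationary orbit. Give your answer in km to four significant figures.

r_sync ≈ 1.600×10⁵ km

A synchronous orbit has period T, so by Kepler's third law a = (μT²/4π²)^(1/3).
μT²/4π² = 1.267×10¹⁷ × (3.573×10⁴)² / 39.48 = 4.097×10²⁴ m³.
a = 1.600×10⁸ m = 1.6002×10⁵ km.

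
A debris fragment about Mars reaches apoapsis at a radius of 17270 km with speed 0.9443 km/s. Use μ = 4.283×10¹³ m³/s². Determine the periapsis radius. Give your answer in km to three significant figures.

r_a = 1.727×10⁷ m.
Specific energy ε = v²/2 − μ/r = -2.034×10⁶ J/kg, so a = −μ/(2ε) = 1.053×10⁷ m.
The apsides satisfy r_p + r_a = 2a, so the periapsis radius is 2a − r_a = 3.785×10⁶ m = 3785.3 km.

periapsis radius ≈ 3790 km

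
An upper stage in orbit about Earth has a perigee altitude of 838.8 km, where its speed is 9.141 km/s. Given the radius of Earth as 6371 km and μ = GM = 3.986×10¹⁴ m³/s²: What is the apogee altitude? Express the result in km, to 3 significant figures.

r_p = 6371 + 838.8 = 7209.8 km = 7.210×10⁶ m.
Specific energy ε = v²/2 − μ/r = -1.351×10⁷ J/kg, so a = −μ/(2ε) = 1.476×10⁷ m.
The apsides satisfy r_p + r_a = 2a, so the apogee radius is 2a − r_p = 2.230×10⁷ m = 22301 km.
Apogee altitude = 22301 − 6371 = 15930 km.

apogee altitude ≈ 15900 km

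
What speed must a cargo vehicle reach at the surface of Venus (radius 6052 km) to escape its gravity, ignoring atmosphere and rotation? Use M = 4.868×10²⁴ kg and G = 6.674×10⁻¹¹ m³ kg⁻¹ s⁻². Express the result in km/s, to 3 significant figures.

μ = GM = 6.674×10⁻¹¹ × 4.868×10²⁴ = 3.249×10¹⁴ m³/s².
r = R = 6.052×10⁶ m.
Escape speed v_esc = √(2μ/r) = √(2 × 3.249×10¹⁴ / 6.052×10⁶) = √(1.074×10⁸) = 10360 m/s.
= 10.36 km/s.

v_esc ≈ 10.4 km/s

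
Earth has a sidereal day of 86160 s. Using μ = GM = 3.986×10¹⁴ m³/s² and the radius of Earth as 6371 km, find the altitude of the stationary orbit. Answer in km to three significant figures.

h_sync ≈ 35800 km

A synchronous orbit has period T, so by Kepler's third law a = (μT²/4π²)^(1/3).
μT²/4π² = 3.986×10¹⁴ × (8.616×10⁴)² / 39.48 = 7.495×10²² m³.
a = 4.216×10⁷ m = 42163 km.
Altitude h = a − R = 42163 − 6371 = 35792 km.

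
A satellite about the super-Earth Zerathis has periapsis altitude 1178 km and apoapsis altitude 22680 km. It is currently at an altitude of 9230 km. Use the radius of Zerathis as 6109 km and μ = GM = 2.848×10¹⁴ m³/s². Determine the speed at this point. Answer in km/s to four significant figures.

v ≈ 4.620 km/s

r_p = 6109 + 1178 = 7287.0 km = 7.2870×10⁶ m.
r_a = 6109 + 22680 = 28789 km = 2.8789×10⁷ m.
r = 6109 + 9230 = 15339 km = 1.534×10⁷ m.
Semi-major axis a = (r_p + r_a)/2 = 18038 km = 1.804×10⁷ m.
Vis-viva: v² = μ(2/r − 1/a) = 2.848×10¹⁴ × (1.304×10⁻⁷ − 5.544×10⁻⁸) = 2.135×10⁷ m²/s².
v = 4620 m/s = 4.620 km/s.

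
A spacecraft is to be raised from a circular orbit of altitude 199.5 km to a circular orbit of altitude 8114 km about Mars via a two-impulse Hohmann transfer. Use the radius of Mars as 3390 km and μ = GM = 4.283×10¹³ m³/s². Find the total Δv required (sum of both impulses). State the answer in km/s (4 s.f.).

r₁ = 3390 + 199.5 = 3589.5 km = 3.5895×10⁶ m.
r₂ = 3390 + 8114 = 11504 km = 1.1504×10⁷ m.
Transfer ellipse a_t = (r₁ + r₂)/2 = 7.547×10⁶ m.
At r₁: circular v_c1 = √(μ/r₁) = 3454 m/s; transfer-periapsis v_p = √[μ(2/r₁ − 1/a_t)] = 4265 m/s.
Δv₁ = v_p − v_c1 = 810.6 m/s.
At r₂: circular v_c2 = √(μ/r₂) = 1930 m/s; transfer-apoapsis v_a = √[μ(2/r₂ − 1/a_t)] = 1331 m/s.
Δv₂ = v_c2 − v_a = 598.8 m/s.
Total Δv = Δv₁ + Δv₂ = 1409 m/s = 1.409 km/s.

Δv_total ≈ 1.409 km/s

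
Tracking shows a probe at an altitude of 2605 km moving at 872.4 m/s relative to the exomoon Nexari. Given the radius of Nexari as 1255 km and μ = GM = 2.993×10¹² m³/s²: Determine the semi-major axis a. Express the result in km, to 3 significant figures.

a ≈ 3790 km

r = 1255 + 2605 = 3860.0 km = 3.860×10⁶ m.
Vis-viva rearranged: 1/a = 2/r − v²/μ = 5.181×10⁻⁷ − 2.543×10⁻⁷ = 2.638×10⁻⁷ m⁻¹.
a = 3.790×10⁶ m = 3790.1 km.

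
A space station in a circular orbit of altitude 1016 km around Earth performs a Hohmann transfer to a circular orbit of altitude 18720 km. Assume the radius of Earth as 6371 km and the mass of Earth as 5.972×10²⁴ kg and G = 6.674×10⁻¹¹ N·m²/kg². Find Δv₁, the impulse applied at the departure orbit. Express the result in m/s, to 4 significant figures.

μ = GM = 6.674×10⁻¹¹ × 5.972×10²⁴ = 3.986×10¹⁴ m³/s².
r₁ = 6371 + 1016 = 7387.0 km = 7.3870×10⁶ m.
r₂ = 6371 + 18720 = 25091 km = 2.5091×10⁷ m.
Transfer ellipse a_t = (r₁ + r₂)/2 = 1.624×10⁷ m.
At r₁: circular v_c1 = √(μ/r₁) = 7345 m/s; transfer-perigee v_p = √[μ(2/r₁ − 1/a_t)] = 9131 m/s.
Δv₁ = v_p − v_c1 = 1785 m/s.

Δv ≈ 1785 m/s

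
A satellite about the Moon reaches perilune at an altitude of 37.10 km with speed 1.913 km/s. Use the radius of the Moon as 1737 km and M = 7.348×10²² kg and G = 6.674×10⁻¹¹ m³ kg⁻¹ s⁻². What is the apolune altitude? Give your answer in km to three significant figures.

μ = GM = 6.674×10⁻¹¹ × 7.348×10²² = 4.904×10¹² m³/s².
r_p = 1737 + 37.10 = 1774.1 km = 1.774×10⁶ m.
Specific energy ε = v²/2 − μ/r = -9.345×10⁵ J/kg, so a = −μ/(2ε) = 2.624×10⁶ m.
The apsides satisfy r_p + r_a = 2a, so the apolune radius is 2a − r_p = 3.474×10⁶ m = 3473.9 km.
Apolune altitude = 3473.9 − 1737 = 1736.9 km.

apolune altitude ≈ 1740 km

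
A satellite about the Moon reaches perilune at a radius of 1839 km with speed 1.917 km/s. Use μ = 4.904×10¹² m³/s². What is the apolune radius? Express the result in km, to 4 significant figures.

r_p = 1.839×10⁶ m.
Specific energy ε = v²/2 − μ/r = -8.292×10⁵ J/kg, so a = −μ/(2ε) = 2.957×10⁶ m.
The apsides satisfy r_p + r_a = 2a, so the apolune radius is 2a − r_p = 4.075×10⁶ m = 4075.0 km.

apolune radius ≈ 4075 km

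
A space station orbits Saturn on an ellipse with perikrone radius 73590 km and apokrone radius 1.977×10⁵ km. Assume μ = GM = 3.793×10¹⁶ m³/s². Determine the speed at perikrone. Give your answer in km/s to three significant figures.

v ≈ 27.4 km/s

Semi-major axis a = (r_p + r_a)/2 = 1.3564×10⁵ km = 1.356×10⁸ m.
Vis-viva: v² = μ(2/r − 1/a) = 3.793×10¹⁶ × (2.718×10⁻⁸ − 7.372×10⁻⁹) = 7.512×10⁸ m²/s².
v = 27410 m/s = 27.41 km/s.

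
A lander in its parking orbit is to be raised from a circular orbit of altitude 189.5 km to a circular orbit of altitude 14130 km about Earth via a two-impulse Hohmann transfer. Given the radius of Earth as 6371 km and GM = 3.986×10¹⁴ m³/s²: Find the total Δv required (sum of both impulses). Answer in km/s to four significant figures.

Δv_total ≈ 3.139 km/s

r₁ = 6371 + 189.5 = 6560.5 km = 6.5605×10⁶ m.
r₂ = 6371 + 14130 = 20501 km = 2.0501×10⁷ m.
Transfer ellipse a_t = (r₁ + r₂)/2 = 1.353×10⁷ m.
At r₁: circular v_c1 = √(μ/r₁) = 7795 m/s; transfer-perigee v_p = √[μ(2/r₁ − 1/a_t)] = 9595 m/s.
Δv₁ = v_p − v_c1 = 1800 m/s.
At r₂: circular v_c2 = √(μ/r₂) = 4409 m/s; transfer-apogee v_a = √[μ(2/r₂ − 1/a_t)] = 3070 m/s.
Δv₂ = v_c2 − v_a = 1339 m/s.
Total Δv = Δv₁ + Δv₂ = 3139 m/s = 3.139 km/s.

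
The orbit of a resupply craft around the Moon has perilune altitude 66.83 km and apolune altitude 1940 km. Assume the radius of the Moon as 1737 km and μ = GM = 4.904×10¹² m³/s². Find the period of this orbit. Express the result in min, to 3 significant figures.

T ≈ 215 min

r_p = 1737 + 66.83 = 1803.8 km = 1.8038×10⁶ m.
r_a = 1737 + 1940 = 3677.0 km = 3.6770×10⁶ m.
Semi-major axis a = (r_p + r_a)/2 = (1803.8 + 3677.0)/2 = 2740.4 km = 2.740×10⁶ m.
By Kepler's third law T = 2π√(a³/μ) = 2π × 2.049×10³ = 1.287×10⁴ s.
= 214.5 min.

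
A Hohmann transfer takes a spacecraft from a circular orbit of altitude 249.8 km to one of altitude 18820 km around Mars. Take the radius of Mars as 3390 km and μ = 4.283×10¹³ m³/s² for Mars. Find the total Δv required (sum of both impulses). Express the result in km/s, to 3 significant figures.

r₁ = 3390 + 249.8 = 3639.8 km = 3.6398×10⁶ m.
r₂ = 3390 + 18820 = 22210 km = 2.2210×10⁷ m.
Transfer ellipse a_t = (r₁ + r₂)/2 = 1.292×10⁷ m.
At r₁: circular v_c1 = √(μ/r₁) = 3430 m/s; transfer-periapsis v_p = √[μ(2/r₁ − 1/a_t)] = 4497 m/s.
Δv₁ = v_p − v_c1 = 1066 m/s.
At r₂: circular v_c2 = √(μ/r₂) = 1389 m/s; transfer-apoapsis v_a = √[μ(2/r₂ − 1/a_t)] = 736.9 m/s.
Δv₂ = v_c2 − v_a = 651.7 m/s.
Total Δv = Δv₁ + Δv₂ = 1718 m/s = 1.718 km/s.

Δv_total ≈ 1.72 km/s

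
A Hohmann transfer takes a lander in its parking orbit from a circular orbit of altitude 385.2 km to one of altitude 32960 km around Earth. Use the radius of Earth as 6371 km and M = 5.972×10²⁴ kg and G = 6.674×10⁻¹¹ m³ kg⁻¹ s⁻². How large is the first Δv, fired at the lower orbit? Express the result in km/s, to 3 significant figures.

μ = GM = 6.674×10⁻¹¹ × 5.972×10²⁴ = 3.986×10¹⁴ m³/s².
r₁ = 6371 + 385.2 = 6756.2 km = 6.7562×10⁶ m.
r₂ = 6371 + 32960 = 39331 km = 3.9331×10⁷ m.
Transfer ellipse a_t = (r₁ + r₂)/2 = 2.304×10⁷ m.
At r₁: circular v_c1 = √(μ/r₁) = 7681 m/s; transfer-perigee v_p = √[μ(2/r₁ − 1/a_t)] = 10030 m/s.
Δv₁ = v_p − v_c1 = 2354 m/s.
= 2.354 km/s.

Δv ≈ 2.35 km/s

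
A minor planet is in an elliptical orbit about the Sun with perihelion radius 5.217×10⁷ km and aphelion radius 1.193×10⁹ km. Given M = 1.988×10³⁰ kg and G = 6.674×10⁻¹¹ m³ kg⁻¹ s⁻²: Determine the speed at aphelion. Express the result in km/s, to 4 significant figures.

v ≈ 3.053 km/s

μ = GM = 6.674×10⁻¹¹ × 1.988×10³⁰ = 1.327×10²⁰ m³/s².
Semi-major axis a = (r_p + r_a)/2 = 6.2258×10⁸ km = 6.226×10¹¹ m.
Vis-viva: v² = μ(2/r − 1/a) = 1.327×10²⁰ × (1.676×10⁻¹² − 1.606×10⁻¹²) = 9.319×10⁶ m²/s².
v = 3053 m/s = 3.053 km/s.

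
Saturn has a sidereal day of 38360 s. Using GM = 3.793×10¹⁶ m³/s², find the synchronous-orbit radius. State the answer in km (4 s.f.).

r_sync ≈ 1.122×10⁵ km

A synchronous orbit has period T, so by Kepler's third law a = (μT²/4π²)^(1/3).
μT²/4π² = 3.793×10¹⁶ × (3.836×10⁴)² / 39.48 = 1.414×10²⁴ m³.
a = 1.122×10⁸ m = 1.1223×10⁵ km.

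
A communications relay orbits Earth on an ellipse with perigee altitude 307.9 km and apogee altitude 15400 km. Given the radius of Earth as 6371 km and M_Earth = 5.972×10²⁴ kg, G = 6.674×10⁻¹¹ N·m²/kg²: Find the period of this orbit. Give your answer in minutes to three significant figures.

T ≈ 281 minutes

μ = GM = 6.674×10⁻¹¹ × 5.972×10²⁴ = 3.986×10¹⁴ m³/s².
r_p = 6371 + 307.9 = 6678.9 km = 6.6789×10⁶ m.
r_a = 6371 + 15400 = 21771 km = 2.1771×10⁷ m.
Semi-major axis a = (r_p + r_a)/2 = (6678.9 + 21771)/2 = 14225 km = 1.422×10⁷ m.
By Kepler's third law T = 2π√(a³/μ) = 2π × 2.687×10³ = 1.689×10⁴ s.
= 281.4 minutes.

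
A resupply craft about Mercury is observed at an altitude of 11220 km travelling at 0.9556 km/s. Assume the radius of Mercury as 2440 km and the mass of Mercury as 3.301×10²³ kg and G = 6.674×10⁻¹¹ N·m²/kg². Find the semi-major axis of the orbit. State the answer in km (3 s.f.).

μ = GM = 6.674×10⁻¹¹ × 3.301×10²³ = 2.203×10¹³ m³/s².
r = 2440 + 11220 = 13660 km = 1.366×10⁷ m.
Specific orbital energy ε = v²/2 − μ/r = (955.6)²/2 − 2.203×10¹³/1.366×10⁷ = -1.156×10⁶ J/kg.
Since ε = −μ/(2a), a = −μ/(2ε) = 9.527×10⁶ m = 9527.1 km.

a ≈ 9530 km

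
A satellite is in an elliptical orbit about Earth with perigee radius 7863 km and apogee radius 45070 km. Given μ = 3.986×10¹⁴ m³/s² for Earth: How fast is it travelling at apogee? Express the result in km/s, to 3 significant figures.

Semi-major axis a = (r_p + r_a)/2 = 26466 km = 2.647×10⁷ m.
Vis-viva: v² = μ(2/r − 1/a) = 3.986×10¹⁴ × (4.438×10⁻⁸ − 3.778×10⁻⁸) = 2.627×10⁶ m²/s².
v = 1621 m/s = 1.621 km/s.

v ≈ 1.62 km/s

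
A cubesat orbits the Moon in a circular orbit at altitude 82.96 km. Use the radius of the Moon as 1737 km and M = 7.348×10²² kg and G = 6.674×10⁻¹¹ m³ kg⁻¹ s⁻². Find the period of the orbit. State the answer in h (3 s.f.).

T ≈ 1.94 h

μ = GM = 6.674×10⁻¹¹ × 7.348×10²² = 4.904×10¹² m³/s².
r = 1737 + 82.96 = 1820.0 km = 1.8200×10⁶ m.
Kepler's third law: T = 2π√(r³/μ) = 2π√((1.820×10⁶)³ / 4.904×10¹²).
r³/μ = 1.229×10⁶ s², so T = 2π × 1.109×10³ = 6.966×10³ s.
Converting: 6.966×10³ s ÷ 3600 = 1.935 h.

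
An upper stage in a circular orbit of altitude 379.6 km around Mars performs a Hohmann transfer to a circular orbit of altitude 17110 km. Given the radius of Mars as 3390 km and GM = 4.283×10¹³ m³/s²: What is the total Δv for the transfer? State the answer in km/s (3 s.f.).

r₁ = 3390 + 379.6 = 3769.6 km = 3.7696×10⁶ m.
r₂ = 3390 + 17110 = 20500 km = 2.0500×10⁷ m.
Transfer ellipse a_t = (r₁ + r₂)/2 = 1.213×10⁷ m.
At r₁: circular v_c1 = √(μ/r₁) = 3371 m/s; transfer-periapsis v_p = √[μ(2/r₁ − 1/a_t)] = 4381 m/s.
Δv₁ = v_p − v_c1 = 1010 m/s.
At r₂: circular v_c2 = √(μ/r₂) = 1445 m/s; transfer-apoapsis v_a = √[μ(2/r₂ − 1/a_t)] = 805.6 m/s.
Δv₂ = v_c2 − v_a = 639.8 m/s.
Total Δv = Δv₁ + Δv₂ = 1650 m/s = 1.650 km/s.

Δv_total ≈ 1.65 km/s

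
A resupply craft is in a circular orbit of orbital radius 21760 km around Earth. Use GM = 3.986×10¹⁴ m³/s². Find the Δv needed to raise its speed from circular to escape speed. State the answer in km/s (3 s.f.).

Δv ≈ 1.77 km/s

r = 21760 km = 2.176×10⁷ m.
Circular speed v_c = √(μ/r) = 4280 m/s.
Escape speed v_esc = √(2μ/r) = √2 × v_c = 6053 m/s.
Δv = v_esc − v_c = 1773 m/s = 1.773 km/s.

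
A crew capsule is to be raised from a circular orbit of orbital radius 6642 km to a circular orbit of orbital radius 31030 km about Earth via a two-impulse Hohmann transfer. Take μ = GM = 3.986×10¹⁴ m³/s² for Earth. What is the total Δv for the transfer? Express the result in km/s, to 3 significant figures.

Δv_total ≈ 3.65 km/s

r₁ = 6642 km = 6.642×10⁶ m.
r₂ = 31030 km = 3.103×10⁷ m.
Transfer ellipse a_t = (r₁ + r₂)/2 = 1.884×10⁷ m.
At r₁: circular v_c1 = √(μ/r₁) = 7747 m/s; transfer-perigee v_p = √[μ(2/r₁ − 1/a_t)] = 9943 m/s.
Δv₁ = v_p − v_c1 = 2196 m/s.
At r₂: circular v_c2 = √(μ/r₂) = 3584 m/s; transfer-apogee v_a = √[μ(2/r₂ − 1/a_t)] = 2128 m/s.
Δv₂ = v_c2 − v_a = 1456 m/s.
Total Δv = Δv₁ + Δv₂ = 3652 m/s = 3.652 km/s.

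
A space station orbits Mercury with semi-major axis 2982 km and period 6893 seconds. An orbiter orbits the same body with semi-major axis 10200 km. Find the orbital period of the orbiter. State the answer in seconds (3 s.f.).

T₂ ≈ 43600 seconds

Kepler's third law: T² ∝ a³, so T₂ = T₁ (a₂/a₁)^(3/2).
a₂/a₁ = 3.421, (a₂/a₁)^(3/2) = 6.326.
T₂ = 6893 × 6.326 = 43610 seconds.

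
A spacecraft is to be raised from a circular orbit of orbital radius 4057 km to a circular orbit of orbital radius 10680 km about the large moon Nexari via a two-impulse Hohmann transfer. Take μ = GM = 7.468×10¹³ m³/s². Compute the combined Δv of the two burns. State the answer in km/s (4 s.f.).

Δv_total ≈ 1.557 km/s

r₁ = 4057 km = 4.057×10⁶ m.
r₂ = 10680 km = 1.068×10⁷ m.
Transfer ellipse a_t = (r₁ + r₂)/2 = 7.368×10⁶ m.
At r₁: circular v_c1 = √(μ/r₁) = 4290 m/s; transfer-periapsis v_p = √[μ(2/r₁ − 1/a_t)] = 5165 m/s.
Δv₁ = v_p − v_c1 = 874.9 m/s.
At r₂: circular v_c2 = √(μ/r₂) = 2644 m/s; transfer-apoapsis v_a = √[μ(2/r₂ − 1/a_t)] = 1962 m/s.
Δv₂ = v_c2 − v_a = 682.2 m/s.
Total Δv = Δv₁ + Δv₂ = 1557 m/s = 1.557 km/s.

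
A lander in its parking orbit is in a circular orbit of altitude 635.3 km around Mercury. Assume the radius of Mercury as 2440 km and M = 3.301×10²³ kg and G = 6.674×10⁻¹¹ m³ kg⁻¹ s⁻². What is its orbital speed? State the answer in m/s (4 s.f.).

μ = GM = 6.674×10⁻¹¹ × 3.301×10²³ = 2.203×10¹³ m³/s².
r = 2440 + 635.3 = 3075.3 km = 3.0753×10⁶ m.
For a circular orbit v = √(μ/r) = √(2.203×10¹³ / 3.075×10⁶) = √(7.164×10⁶) = 2677 m/s.

v ≈ 2677 m/s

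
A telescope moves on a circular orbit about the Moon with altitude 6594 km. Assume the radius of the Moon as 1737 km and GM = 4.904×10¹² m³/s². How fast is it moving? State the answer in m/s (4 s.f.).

r = 1737 + 6594 = 8331.0 km = 8.3310×10⁶ m.
For a circular orbit v = √(μ/r) = √(4.904×10¹² / 8.331×10⁶) = √(5.886×10⁵) = 767.2 m/s.

v ≈ 767.2 m/s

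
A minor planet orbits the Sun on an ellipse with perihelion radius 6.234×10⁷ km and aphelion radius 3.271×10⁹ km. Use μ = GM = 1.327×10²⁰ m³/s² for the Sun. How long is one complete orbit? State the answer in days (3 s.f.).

Semi-major axis a = (r_p + r_a)/2 = (6.2340×10⁷ + 3.2710×10⁹)/2 = 1.6667×10⁹ km = 1.667×10¹² m.
By Kepler's third law T = 2π√(a³/μ) = 2π × 1.868×10⁸ = 1.174×10⁹ s.
= 13580 days.

T ≈ 13600 days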